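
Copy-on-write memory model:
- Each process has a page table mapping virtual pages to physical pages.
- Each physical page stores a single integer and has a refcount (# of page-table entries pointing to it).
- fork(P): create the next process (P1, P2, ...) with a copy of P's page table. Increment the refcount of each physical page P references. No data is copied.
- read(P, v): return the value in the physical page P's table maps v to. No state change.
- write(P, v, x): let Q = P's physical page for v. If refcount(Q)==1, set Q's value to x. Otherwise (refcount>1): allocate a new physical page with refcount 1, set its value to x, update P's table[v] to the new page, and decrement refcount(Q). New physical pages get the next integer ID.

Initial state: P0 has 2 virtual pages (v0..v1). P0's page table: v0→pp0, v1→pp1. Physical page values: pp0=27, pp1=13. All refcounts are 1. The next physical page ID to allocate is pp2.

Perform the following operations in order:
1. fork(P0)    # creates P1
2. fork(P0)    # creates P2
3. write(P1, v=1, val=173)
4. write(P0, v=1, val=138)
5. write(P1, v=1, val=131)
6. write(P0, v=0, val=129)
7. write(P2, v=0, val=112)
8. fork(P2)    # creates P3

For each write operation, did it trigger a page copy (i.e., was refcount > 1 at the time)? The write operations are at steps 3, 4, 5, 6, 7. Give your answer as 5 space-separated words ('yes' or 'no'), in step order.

Op 1: fork(P0) -> P1. 2 ppages; refcounts: pp0:2 pp1:2
Op 2: fork(P0) -> P2. 2 ppages; refcounts: pp0:3 pp1:3
Op 3: write(P1, v1, 173). refcount(pp1)=3>1 -> COPY to pp2. 3 ppages; refcounts: pp0:3 pp1:2 pp2:1
Op 4: write(P0, v1, 138). refcount(pp1)=2>1 -> COPY to pp3. 4 ppages; refcounts: pp0:3 pp1:1 pp2:1 pp3:1
Op 5: write(P1, v1, 131). refcount(pp2)=1 -> write in place. 4 ppages; refcounts: pp0:3 pp1:1 pp2:1 pp3:1
Op 6: write(P0, v0, 129). refcount(pp0)=3>1 -> COPY to pp4. 5 ppages; refcounts: pp0:2 pp1:1 pp2:1 pp3:1 pp4:1
Op 7: write(P2, v0, 112). refcount(pp0)=2>1 -> COPY to pp5. 6 ppages; refcounts: pp0:1 pp1:1 pp2:1 pp3:1 pp4:1 pp5:1
Op 8: fork(P2) -> P3. 6 ppages; refcounts: pp0:1 pp1:2 pp2:1 pp3:1 pp4:1 pp5:2

yes yes no yes yes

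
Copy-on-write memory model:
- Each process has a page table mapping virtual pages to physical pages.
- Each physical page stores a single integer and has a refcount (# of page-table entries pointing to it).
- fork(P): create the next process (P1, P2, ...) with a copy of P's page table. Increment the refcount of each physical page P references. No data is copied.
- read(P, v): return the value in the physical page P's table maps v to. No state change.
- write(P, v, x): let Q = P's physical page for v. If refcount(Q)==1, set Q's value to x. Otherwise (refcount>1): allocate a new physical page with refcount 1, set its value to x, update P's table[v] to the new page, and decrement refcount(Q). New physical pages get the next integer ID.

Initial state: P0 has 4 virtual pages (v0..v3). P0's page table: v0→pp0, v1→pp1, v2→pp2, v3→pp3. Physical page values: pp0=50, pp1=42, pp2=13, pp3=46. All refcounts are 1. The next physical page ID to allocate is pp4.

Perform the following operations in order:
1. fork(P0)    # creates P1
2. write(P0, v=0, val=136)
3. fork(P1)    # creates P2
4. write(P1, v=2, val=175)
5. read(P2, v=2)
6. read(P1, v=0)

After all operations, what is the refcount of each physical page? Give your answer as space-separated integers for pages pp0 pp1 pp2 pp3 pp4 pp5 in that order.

Answer: 2 3 2 3 1 1

Derivation:
Op 1: fork(P0) -> P1. 4 ppages; refcounts: pp0:2 pp1:2 pp2:2 pp3:2
Op 2: write(P0, v0, 136). refcount(pp0)=2>1 -> COPY to pp4. 5 ppages; refcounts: pp0:1 pp1:2 pp2:2 pp3:2 pp4:1
Op 3: fork(P1) -> P2. 5 ppages; refcounts: pp0:2 pp1:3 pp2:3 pp3:3 pp4:1
Op 4: write(P1, v2, 175). refcount(pp2)=3>1 -> COPY to pp5. 6 ppages; refcounts: pp0:2 pp1:3 pp2:2 pp3:3 pp4:1 pp5:1
Op 5: read(P2, v2) -> 13. No state change.
Op 6: read(P1, v0) -> 50. No state change.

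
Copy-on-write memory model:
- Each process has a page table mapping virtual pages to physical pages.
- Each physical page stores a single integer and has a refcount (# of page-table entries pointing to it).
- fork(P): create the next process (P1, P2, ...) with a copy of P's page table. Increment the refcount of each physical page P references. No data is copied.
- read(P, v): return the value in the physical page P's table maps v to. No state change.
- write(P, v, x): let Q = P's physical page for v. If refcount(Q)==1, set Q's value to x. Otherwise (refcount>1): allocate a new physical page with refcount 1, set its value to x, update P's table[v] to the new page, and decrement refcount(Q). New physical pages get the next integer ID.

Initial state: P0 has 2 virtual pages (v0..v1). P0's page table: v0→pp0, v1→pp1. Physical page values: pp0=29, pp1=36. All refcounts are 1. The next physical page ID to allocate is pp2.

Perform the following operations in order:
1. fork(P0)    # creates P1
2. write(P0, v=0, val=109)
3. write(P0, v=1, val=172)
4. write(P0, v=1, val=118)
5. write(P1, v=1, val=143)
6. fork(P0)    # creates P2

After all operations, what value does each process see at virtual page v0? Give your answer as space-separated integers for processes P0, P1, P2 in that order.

Answer: 109 29 109

Derivation:
Op 1: fork(P0) -> P1. 2 ppages; refcounts: pp0:2 pp1:2
Op 2: write(P0, v0, 109). refcount(pp0)=2>1 -> COPY to pp2. 3 ppages; refcounts: pp0:1 pp1:2 pp2:1
Op 3: write(P0, v1, 172). refcount(pp1)=2>1 -> COPY to pp3. 4 ppages; refcounts: pp0:1 pp1:1 pp2:1 pp3:1
Op 4: write(P0, v1, 118). refcount(pp3)=1 -> write in place. 4 ppages; refcounts: pp0:1 pp1:1 pp2:1 pp3:1
Op 5: write(P1, v1, 143). refcount(pp1)=1 -> write in place. 4 ppages; refcounts: pp0:1 pp1:1 pp2:1 pp3:1
Op 6: fork(P0) -> P2. 4 ppages; refcounts: pp0:1 pp1:1 pp2:2 pp3:2
P0: v0 -> pp2 = 109
P1: v0 -> pp0 = 29
P2: v0 -> pp2 = 109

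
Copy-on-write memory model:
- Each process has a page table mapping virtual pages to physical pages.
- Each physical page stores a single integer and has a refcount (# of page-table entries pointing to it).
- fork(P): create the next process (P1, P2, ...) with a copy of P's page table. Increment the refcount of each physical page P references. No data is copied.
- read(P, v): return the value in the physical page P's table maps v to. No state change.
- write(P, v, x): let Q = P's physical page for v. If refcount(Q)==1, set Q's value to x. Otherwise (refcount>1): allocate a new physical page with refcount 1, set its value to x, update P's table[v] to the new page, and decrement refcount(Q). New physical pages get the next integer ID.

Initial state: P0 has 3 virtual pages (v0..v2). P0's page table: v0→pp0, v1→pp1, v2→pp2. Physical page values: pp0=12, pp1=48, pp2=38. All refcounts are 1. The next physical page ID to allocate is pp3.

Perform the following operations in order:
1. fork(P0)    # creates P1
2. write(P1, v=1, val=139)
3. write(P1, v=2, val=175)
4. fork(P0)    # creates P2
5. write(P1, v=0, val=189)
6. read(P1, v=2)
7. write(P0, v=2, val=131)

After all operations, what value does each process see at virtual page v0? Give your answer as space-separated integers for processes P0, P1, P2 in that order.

Answer: 12 189 12

Derivation:
Op 1: fork(P0) -> P1. 3 ppages; refcounts: pp0:2 pp1:2 pp2:2
Op 2: write(P1, v1, 139). refcount(pp1)=2>1 -> COPY to pp3. 4 ppages; refcounts: pp0:2 pp1:1 pp2:2 pp3:1
Op 3: write(P1, v2, 175). refcount(pp2)=2>1 -> COPY to pp4. 5 ppages; refcounts: pp0:2 pp1:1 pp2:1 pp3:1 pp4:1
Op 4: fork(P0) -> P2. 5 ppages; refcounts: pp0:3 pp1:2 pp2:2 pp3:1 pp4:1
Op 5: write(P1, v0, 189). refcount(pp0)=3>1 -> COPY to pp5. 6 ppages; refcounts: pp0:2 pp1:2 pp2:2 pp3:1 pp4:1 pp5:1
Op 6: read(P1, v2) -> 175. No state change.
Op 7: write(P0, v2, 131). refcount(pp2)=2>1 -> COPY to pp6. 7 ppages; refcounts: pp0:2 pp1:2 pp2:1 pp3:1 pp4:1 pp5:1 pp6:1
P0: v0 -> pp0 = 12
P1: v0 -> pp5 = 189
P2: v0 -> pp0 = 12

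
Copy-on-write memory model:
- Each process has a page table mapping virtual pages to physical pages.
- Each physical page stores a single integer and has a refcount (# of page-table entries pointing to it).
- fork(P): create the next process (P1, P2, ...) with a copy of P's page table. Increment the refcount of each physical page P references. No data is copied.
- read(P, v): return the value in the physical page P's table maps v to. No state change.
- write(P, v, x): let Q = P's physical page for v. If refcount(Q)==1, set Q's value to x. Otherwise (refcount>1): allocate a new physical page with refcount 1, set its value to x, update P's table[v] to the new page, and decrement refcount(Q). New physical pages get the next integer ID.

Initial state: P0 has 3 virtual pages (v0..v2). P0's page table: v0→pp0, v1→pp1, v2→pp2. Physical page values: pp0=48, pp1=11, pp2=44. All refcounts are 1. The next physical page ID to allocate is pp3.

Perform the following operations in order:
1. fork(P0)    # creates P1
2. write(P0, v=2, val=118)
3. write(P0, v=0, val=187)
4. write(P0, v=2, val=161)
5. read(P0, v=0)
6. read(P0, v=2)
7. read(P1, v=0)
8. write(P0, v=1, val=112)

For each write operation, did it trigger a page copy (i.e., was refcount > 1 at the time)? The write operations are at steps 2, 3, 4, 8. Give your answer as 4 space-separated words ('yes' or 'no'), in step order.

Op 1: fork(P0) -> P1. 3 ppages; refcounts: pp0:2 pp1:2 pp2:2
Op 2: write(P0, v2, 118). refcount(pp2)=2>1 -> COPY to pp3. 4 ppages; refcounts: pp0:2 pp1:2 pp2:1 pp3:1
Op 3: write(P0, v0, 187). refcount(pp0)=2>1 -> COPY to pp4. 5 ppages; refcounts: pp0:1 pp1:2 pp2:1 pp3:1 pp4:1
Op 4: write(P0, v2, 161). refcount(pp3)=1 -> write in place. 5 ppages; refcounts: pp0:1 pp1:2 pp2:1 pp3:1 pp4:1
Op 5: read(P0, v0) -> 187. No state change.
Op 6: read(P0, v2) -> 161. No state change.
Op 7: read(P1, v0) -> 48. No state change.
Op 8: write(P0, v1, 112). refcount(pp1)=2>1 -> COPY to pp5. 6 ppages; refcounts: pp0:1 pp1:1 pp2:1 pp3:1 pp4:1 pp5:1

yes yes no yes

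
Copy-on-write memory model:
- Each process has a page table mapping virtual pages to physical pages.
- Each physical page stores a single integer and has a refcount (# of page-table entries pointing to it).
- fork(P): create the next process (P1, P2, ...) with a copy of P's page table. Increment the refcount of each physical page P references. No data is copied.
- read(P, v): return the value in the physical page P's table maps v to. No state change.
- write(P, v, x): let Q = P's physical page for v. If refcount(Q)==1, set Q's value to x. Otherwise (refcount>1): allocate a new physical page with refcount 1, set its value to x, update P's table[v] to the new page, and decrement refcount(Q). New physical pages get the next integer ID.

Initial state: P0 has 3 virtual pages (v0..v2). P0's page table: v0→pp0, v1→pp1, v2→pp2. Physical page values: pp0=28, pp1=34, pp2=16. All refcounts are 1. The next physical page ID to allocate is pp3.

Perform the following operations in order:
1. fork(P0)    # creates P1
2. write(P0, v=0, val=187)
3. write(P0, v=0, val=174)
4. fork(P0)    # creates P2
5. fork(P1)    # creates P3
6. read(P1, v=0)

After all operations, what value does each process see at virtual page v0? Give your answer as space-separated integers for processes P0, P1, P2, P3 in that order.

Answer: 174 28 174 28

Derivation:
Op 1: fork(P0) -> P1. 3 ppages; refcounts: pp0:2 pp1:2 pp2:2
Op 2: write(P0, v0, 187). refcount(pp0)=2>1 -> COPY to pp3. 4 ppages; refcounts: pp0:1 pp1:2 pp2:2 pp3:1
Op 3: write(P0, v0, 174). refcount(pp3)=1 -> write in place. 4 ppages; refcounts: pp0:1 pp1:2 pp2:2 pp3:1
Op 4: fork(P0) -> P2. 4 ppages; refcounts: pp0:1 pp1:3 pp2:3 pp3:2
Op 5: fork(P1) -> P3. 4 ppages; refcounts: pp0:2 pp1:4 pp2:4 pp3:2
Op 6: read(P1, v0) -> 28. No state change.
P0: v0 -> pp3 = 174
P1: v0 -> pp0 = 28
P2: v0 -> pp3 = 174
P3: v0 -> pp0 = 28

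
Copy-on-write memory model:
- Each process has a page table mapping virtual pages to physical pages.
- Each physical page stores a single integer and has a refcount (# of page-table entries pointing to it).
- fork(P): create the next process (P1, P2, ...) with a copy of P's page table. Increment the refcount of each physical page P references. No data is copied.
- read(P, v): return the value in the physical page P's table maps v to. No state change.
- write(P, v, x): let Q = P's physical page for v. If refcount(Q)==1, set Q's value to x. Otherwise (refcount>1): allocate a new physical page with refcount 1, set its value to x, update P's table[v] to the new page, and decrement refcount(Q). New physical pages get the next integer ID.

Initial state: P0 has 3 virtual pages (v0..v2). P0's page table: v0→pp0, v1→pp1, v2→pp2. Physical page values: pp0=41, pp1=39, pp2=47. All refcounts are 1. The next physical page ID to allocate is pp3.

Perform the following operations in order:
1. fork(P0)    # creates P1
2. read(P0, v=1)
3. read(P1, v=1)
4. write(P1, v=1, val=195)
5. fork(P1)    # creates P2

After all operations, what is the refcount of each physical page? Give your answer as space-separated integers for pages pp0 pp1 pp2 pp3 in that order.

Answer: 3 1 3 2

Derivation:
Op 1: fork(P0) -> P1. 3 ppages; refcounts: pp0:2 pp1:2 pp2:2
Op 2: read(P0, v1) -> 39. No state change.
Op 3: read(P1, v1) -> 39. No state change.
Op 4: write(P1, v1, 195). refcount(pp1)=2>1 -> COPY to pp3. 4 ppages; refcounts: pp0:2 pp1:1 pp2:2 pp3:1
Op 5: fork(P1) -> P2. 4 ppages; refcounts: pp0:3 pp1:1 pp2:3 pp3:2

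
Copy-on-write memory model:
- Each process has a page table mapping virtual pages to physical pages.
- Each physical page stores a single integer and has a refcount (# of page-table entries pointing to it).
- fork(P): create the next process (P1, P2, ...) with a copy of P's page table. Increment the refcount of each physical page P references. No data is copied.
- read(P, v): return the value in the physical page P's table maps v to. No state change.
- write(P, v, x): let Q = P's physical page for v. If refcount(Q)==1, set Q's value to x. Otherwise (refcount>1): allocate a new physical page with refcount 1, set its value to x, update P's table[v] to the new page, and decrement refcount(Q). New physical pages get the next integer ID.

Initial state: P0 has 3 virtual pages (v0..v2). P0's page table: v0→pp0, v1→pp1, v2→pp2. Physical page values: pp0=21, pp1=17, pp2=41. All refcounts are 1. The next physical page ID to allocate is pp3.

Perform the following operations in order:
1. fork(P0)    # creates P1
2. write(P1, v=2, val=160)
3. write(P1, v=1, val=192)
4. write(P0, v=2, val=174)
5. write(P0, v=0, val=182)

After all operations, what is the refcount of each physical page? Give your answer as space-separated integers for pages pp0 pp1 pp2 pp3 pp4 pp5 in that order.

Op 1: fork(P0) -> P1. 3 ppages; refcounts: pp0:2 pp1:2 pp2:2
Op 2: write(P1, v2, 160). refcount(pp2)=2>1 -> COPY to pp3. 4 ppages; refcounts: pp0:2 pp1:2 pp2:1 pp3:1
Op 3: write(P1, v1, 192). refcount(pp1)=2>1 -> COPY to pp4. 5 ppages; refcounts: pp0:2 pp1:1 pp2:1 pp3:1 pp4:1
Op 4: write(P0, v2, 174). refcount(pp2)=1 -> write in place. 5 ppages; refcounts: pp0:2 pp1:1 pp2:1 pp3:1 pp4:1
Op 5: write(P0, v0, 182). refcount(pp0)=2>1 -> COPY to pp5. 6 ppages; refcounts: pp0:1 pp1:1 pp2:1 pp3:1 pp4:1 pp5:1

Answer: 1 1 1 1 1 1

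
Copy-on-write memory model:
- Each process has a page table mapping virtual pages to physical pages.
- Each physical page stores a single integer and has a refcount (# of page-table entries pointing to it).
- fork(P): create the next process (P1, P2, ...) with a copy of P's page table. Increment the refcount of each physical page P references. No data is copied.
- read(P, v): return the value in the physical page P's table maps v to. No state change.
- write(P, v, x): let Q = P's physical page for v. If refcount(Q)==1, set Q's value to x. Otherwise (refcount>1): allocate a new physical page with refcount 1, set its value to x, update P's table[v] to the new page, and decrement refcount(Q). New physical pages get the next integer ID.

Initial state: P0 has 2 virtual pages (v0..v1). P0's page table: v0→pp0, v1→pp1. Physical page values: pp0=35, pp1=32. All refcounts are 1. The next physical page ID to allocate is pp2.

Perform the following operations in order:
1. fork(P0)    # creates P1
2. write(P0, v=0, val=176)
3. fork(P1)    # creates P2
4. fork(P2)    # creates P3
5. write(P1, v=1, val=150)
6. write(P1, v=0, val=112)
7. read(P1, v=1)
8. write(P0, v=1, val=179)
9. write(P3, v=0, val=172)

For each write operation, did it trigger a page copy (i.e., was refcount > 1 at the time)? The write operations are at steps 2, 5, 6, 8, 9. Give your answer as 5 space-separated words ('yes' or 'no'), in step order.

Op 1: fork(P0) -> P1. 2 ppages; refcounts: pp0:2 pp1:2
Op 2: write(P0, v0, 176). refcount(pp0)=2>1 -> COPY to pp2. 3 ppages; refcounts: pp0:1 pp1:2 pp2:1
Op 3: fork(P1) -> P2. 3 ppages; refcounts: pp0:2 pp1:3 pp2:1
Op 4: fork(P2) -> P3. 3 ppages; refcounts: pp0:3 pp1:4 pp2:1
Op 5: write(P1, v1, 150). refcount(pp1)=4>1 -> COPY to pp3. 4 ppages; refcounts: pp0:3 pp1:3 pp2:1 pp3:1
Op 6: write(P1, v0, 112). refcount(pp0)=3>1 -> COPY to pp4. 5 ppages; refcounts: pp0:2 pp1:3 pp2:1 pp3:1 pp4:1
Op 7: read(P1, v1) -> 150. No state change.
Op 8: write(P0, v1, 179). refcount(pp1)=3>1 -> COPY to pp5. 6 ppages; refcounts: pp0:2 pp1:2 pp2:1 pp3:1 pp4:1 pp5:1
Op 9: write(P3, v0, 172). refcount(pp0)=2>1 -> COPY to pp6. 7 ppages; refcounts: pp0:1 pp1:2 pp2:1 pp3:1 pp4:1 pp5:1 pp6:1

yes yes yes yes yes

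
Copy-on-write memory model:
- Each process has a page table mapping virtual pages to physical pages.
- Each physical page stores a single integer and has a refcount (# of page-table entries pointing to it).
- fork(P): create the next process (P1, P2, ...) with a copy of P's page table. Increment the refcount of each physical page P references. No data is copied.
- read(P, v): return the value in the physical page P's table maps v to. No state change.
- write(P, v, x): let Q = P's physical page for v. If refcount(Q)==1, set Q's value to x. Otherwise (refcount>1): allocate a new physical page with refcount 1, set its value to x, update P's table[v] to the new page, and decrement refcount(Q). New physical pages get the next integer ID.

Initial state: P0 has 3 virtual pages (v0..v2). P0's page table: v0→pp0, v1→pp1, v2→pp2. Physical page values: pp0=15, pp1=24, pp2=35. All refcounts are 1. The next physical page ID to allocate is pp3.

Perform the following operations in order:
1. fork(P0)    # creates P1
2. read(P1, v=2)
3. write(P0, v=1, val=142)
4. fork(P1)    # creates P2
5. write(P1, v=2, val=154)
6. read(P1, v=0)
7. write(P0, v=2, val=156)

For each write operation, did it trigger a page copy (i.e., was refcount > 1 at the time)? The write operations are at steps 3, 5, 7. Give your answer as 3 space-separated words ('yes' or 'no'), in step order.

Op 1: fork(P0) -> P1. 3 ppages; refcounts: pp0:2 pp1:2 pp2:2
Op 2: read(P1, v2) -> 35. No state change.
Op 3: write(P0, v1, 142). refcount(pp1)=2>1 -> COPY to pp3. 4 ppages; refcounts: pp0:2 pp1:1 pp2:2 pp3:1
Op 4: fork(P1) -> P2. 4 ppages; refcounts: pp0:3 pp1:2 pp2:3 pp3:1
Op 5: write(P1, v2, 154). refcount(pp2)=3>1 -> COPY to pp4. 5 ppages; refcounts: pp0:3 pp1:2 pp2:2 pp3:1 pp4:1
Op 6: read(P1, v0) -> 15. No state change.
Op 7: write(P0, v2, 156). refcount(pp2)=2>1 -> COPY to pp5. 6 ppages; refcounts: pp0:3 pp1:2 pp2:1 pp3:1 pp4:1 pp5:1

yes yes yes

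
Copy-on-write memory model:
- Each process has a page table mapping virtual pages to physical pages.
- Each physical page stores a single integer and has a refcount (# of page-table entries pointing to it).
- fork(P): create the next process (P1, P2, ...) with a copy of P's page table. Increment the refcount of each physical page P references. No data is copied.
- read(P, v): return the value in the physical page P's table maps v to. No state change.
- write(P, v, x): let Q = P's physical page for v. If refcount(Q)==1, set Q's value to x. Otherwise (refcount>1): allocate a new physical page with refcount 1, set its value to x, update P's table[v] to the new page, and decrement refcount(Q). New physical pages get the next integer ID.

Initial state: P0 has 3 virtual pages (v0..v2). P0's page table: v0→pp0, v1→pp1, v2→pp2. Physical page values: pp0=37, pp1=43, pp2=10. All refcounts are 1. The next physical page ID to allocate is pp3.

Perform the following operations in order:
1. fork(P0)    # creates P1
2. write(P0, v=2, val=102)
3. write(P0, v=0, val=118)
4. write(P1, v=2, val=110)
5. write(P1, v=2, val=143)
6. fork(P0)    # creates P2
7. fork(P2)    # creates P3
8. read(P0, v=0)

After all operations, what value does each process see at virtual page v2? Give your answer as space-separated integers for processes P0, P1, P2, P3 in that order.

Op 1: fork(P0) -> P1. 3 ppages; refcounts: pp0:2 pp1:2 pp2:2
Op 2: write(P0, v2, 102). refcount(pp2)=2>1 -> COPY to pp3. 4 ppages; refcounts: pp0:2 pp1:2 pp2:1 pp3:1
Op 3: write(P0, v0, 118). refcount(pp0)=2>1 -> COPY to pp4. 5 ppages; refcounts: pp0:1 pp1:2 pp2:1 pp3:1 pp4:1
Op 4: write(P1, v2, 110). refcount(pp2)=1 -> write in place. 5 ppages; refcounts: pp0:1 pp1:2 pp2:1 pp3:1 pp4:1
Op 5: write(P1, v2, 143). refcount(pp2)=1 -> write in place. 5 ppages; refcounts: pp0:1 pp1:2 pp2:1 pp3:1 pp4:1
Op 6: fork(P0) -> P2. 5 ppages; refcounts: pp0:1 pp1:3 pp2:1 pp3:2 pp4:2
Op 7: fork(P2) -> P3. 5 ppages; refcounts: pp0:1 pp1:4 pp2:1 pp3:3 pp4:3
Op 8: read(P0, v0) -> 118. No state change.
P0: v2 -> pp3 = 102
P1: v2 -> pp2 = 143
P2: v2 -> pp3 = 102
P3: v2 -> pp3 = 102

Answer: 102 143 102 102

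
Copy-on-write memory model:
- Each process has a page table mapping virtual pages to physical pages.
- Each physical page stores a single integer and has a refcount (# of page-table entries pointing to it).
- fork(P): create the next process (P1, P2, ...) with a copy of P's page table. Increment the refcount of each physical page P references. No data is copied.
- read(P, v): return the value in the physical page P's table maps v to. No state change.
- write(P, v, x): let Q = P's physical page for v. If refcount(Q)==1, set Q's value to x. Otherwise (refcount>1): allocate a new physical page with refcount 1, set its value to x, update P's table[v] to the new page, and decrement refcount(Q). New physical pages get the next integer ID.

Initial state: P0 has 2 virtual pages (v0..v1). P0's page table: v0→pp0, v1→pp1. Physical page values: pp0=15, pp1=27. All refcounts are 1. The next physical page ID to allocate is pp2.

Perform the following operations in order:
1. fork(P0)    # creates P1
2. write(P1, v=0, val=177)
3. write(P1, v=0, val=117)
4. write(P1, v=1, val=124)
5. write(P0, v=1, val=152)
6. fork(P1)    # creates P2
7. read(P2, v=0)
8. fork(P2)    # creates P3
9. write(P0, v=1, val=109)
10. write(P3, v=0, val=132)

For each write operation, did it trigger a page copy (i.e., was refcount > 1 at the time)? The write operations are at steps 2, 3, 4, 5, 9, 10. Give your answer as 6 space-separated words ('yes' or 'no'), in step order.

Op 1: fork(P0) -> P1. 2 ppages; refcounts: pp0:2 pp1:2
Op 2: write(P1, v0, 177). refcount(pp0)=2>1 -> COPY to pp2. 3 ppages; refcounts: pp0:1 pp1:2 pp2:1
Op 3: write(P1, v0, 117). refcount(pp2)=1 -> write in place. 3 ppages; refcounts: pp0:1 pp1:2 pp2:1
Op 4: write(P1, v1, 124). refcount(pp1)=2>1 -> COPY to pp3. 4 ppages; refcounts: pp0:1 pp1:1 pp2:1 pp3:1
Op 5: write(P0, v1, 152). refcount(pp1)=1 -> write in place. 4 ppages; refcounts: pp0:1 pp1:1 pp2:1 pp3:1
Op 6: fork(P1) -> P2. 4 ppages; refcounts: pp0:1 pp1:1 pp2:2 pp3:2
Op 7: read(P2, v0) -> 117. No state change.
Op 8: fork(P2) -> P3. 4 ppages; refcounts: pp0:1 pp1:1 pp2:3 pp3:3
Op 9: write(P0, v1, 109). refcount(pp1)=1 -> write in place. 4 ppages; refcounts: pp0:1 pp1:1 pp2:3 pp3:3
Op 10: write(P3, v0, 132). refcount(pp2)=3>1 -> COPY to pp4. 5 ppages; refcounts: pp0:1 pp1:1 pp2:2 pp3:3 pp4:1

yes no yes no no yes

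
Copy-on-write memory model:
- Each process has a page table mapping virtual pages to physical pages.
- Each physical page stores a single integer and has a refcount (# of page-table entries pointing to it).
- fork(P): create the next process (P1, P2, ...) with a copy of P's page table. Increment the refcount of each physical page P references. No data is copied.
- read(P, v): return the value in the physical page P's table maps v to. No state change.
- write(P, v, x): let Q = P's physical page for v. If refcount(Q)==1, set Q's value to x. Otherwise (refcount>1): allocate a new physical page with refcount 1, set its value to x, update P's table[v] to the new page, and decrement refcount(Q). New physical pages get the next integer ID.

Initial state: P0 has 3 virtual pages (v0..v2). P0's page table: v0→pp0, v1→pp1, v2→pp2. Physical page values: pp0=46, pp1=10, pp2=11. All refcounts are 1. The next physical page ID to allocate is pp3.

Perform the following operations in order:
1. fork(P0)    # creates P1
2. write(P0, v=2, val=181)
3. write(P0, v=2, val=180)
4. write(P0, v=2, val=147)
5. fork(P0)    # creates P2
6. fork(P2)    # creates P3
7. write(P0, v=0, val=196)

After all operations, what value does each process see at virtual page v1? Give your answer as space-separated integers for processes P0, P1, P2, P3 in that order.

Op 1: fork(P0) -> P1. 3 ppages; refcounts: pp0:2 pp1:2 pp2:2
Op 2: write(P0, v2, 181). refcount(pp2)=2>1 -> COPY to pp3. 4 ppages; refcounts: pp0:2 pp1:2 pp2:1 pp3:1
Op 3: write(P0, v2, 180). refcount(pp3)=1 -> write in place. 4 ppages; refcounts: pp0:2 pp1:2 pp2:1 pp3:1
Op 4: write(P0, v2, 147). refcount(pp3)=1 -> write in place. 4 ppages; refcounts: pp0:2 pp1:2 pp2:1 pp3:1
Op 5: fork(P0) -> P2. 4 ppages; refcounts: pp0:3 pp1:3 pp2:1 pp3:2
Op 6: fork(P2) -> P3. 4 ppages; refcounts: pp0:4 pp1:4 pp2:1 pp3:3
Op 7: write(P0, v0, 196). refcount(pp0)=4>1 -> COPY to pp4. 5 ppages; refcounts: pp0:3 pp1:4 pp2:1 pp3:3 pp4:1
P0: v1 -> pp1 = 10
P1: v1 -> pp1 = 10
P2: v1 -> pp1 = 10
P3: v1 -> pp1 = 10

Answer: 10 10 10 10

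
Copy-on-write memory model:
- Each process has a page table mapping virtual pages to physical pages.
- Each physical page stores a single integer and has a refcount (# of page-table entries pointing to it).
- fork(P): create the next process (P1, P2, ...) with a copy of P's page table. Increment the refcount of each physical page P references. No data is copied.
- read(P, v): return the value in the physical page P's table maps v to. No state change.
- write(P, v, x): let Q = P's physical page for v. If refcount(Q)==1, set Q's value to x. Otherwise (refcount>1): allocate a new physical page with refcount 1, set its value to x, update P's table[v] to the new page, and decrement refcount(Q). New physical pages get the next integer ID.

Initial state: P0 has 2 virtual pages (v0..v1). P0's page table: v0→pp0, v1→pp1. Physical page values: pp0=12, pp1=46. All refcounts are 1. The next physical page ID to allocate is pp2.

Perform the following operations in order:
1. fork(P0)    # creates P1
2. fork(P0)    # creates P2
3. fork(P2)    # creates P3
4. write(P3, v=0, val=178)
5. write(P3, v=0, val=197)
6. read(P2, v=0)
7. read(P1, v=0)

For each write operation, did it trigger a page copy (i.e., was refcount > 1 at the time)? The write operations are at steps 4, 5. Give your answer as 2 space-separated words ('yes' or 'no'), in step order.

Op 1: fork(P0) -> P1. 2 ppages; refcounts: pp0:2 pp1:2
Op 2: fork(P0) -> P2. 2 ppages; refcounts: pp0:3 pp1:3
Op 3: fork(P2) -> P3. 2 ppages; refcounts: pp0:4 pp1:4
Op 4: write(P3, v0, 178). refcount(pp0)=4>1 -> COPY to pp2. 3 ppages; refcounts: pp0:3 pp1:4 pp2:1
Op 5: write(P3, v0, 197). refcount(pp2)=1 -> write in place. 3 ppages; refcounts: pp0:3 pp1:4 pp2:1
Op 6: read(P2, v0) -> 12. No state change.
Op 7: read(P1, v0) -> 12. No state change.

yes no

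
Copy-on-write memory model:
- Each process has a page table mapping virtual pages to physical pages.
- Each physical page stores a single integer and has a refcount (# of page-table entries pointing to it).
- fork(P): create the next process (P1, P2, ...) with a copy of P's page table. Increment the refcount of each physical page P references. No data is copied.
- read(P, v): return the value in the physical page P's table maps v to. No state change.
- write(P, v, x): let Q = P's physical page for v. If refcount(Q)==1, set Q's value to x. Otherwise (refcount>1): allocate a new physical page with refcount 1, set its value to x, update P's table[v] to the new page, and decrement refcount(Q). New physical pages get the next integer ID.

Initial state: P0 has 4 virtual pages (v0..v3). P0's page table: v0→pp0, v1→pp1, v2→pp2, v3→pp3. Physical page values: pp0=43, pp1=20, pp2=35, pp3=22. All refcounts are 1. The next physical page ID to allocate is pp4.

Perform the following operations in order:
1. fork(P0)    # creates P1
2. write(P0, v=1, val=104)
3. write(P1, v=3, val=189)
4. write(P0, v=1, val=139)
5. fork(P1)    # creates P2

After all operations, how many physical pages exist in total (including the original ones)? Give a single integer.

Answer: 6

Derivation:
Op 1: fork(P0) -> P1. 4 ppages; refcounts: pp0:2 pp1:2 pp2:2 pp3:2
Op 2: write(P0, v1, 104). refcount(pp1)=2>1 -> COPY to pp4. 5 ppages; refcounts: pp0:2 pp1:1 pp2:2 pp3:2 pp4:1
Op 3: write(P1, v3, 189). refcount(pp3)=2>1 -> COPY to pp5. 6 ppages; refcounts: pp0:2 pp1:1 pp2:2 pp3:1 pp4:1 pp5:1
Op 4: write(P0, v1, 139). refcount(pp4)=1 -> write in place. 6 ppages; refcounts: pp0:2 pp1:1 pp2:2 pp3:1 pp4:1 pp5:1
Op 5: fork(P1) -> P2. 6 ppages; refcounts: pp0:3 pp1:2 pp2:3 pp3:1 pp4:1 pp5:2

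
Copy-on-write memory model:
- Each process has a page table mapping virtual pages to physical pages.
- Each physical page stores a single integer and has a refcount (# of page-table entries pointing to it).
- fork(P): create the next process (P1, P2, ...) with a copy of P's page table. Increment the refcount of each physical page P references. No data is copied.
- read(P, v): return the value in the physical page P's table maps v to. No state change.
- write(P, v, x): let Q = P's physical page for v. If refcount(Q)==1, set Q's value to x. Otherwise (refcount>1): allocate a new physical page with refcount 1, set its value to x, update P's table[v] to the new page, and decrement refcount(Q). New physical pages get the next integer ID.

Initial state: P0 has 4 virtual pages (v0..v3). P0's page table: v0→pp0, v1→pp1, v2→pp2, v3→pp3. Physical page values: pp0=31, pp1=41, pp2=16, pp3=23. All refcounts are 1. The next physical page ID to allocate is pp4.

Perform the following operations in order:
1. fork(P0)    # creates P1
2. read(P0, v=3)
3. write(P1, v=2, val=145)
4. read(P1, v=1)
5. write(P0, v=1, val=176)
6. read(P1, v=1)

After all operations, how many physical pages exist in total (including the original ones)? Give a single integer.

Answer: 6

Derivation:
Op 1: fork(P0) -> P1. 4 ppages; refcounts: pp0:2 pp1:2 pp2:2 pp3:2
Op 2: read(P0, v3) -> 23. No state change.
Op 3: write(P1, v2, 145). refcount(pp2)=2>1 -> COPY to pp4. 5 ppages; refcounts: pp0:2 pp1:2 pp2:1 pp3:2 pp4:1
Op 4: read(P1, v1) -> 41. No state change.
Op 5: write(P0, v1, 176). refcount(pp1)=2>1 -> COPY to pp5. 6 ppages; refcounts: pp0:2 pp1:1 pp2:1 pp3:2 pp4:1 pp5:1
Op 6: read(P1, v1) -> 41. No state change.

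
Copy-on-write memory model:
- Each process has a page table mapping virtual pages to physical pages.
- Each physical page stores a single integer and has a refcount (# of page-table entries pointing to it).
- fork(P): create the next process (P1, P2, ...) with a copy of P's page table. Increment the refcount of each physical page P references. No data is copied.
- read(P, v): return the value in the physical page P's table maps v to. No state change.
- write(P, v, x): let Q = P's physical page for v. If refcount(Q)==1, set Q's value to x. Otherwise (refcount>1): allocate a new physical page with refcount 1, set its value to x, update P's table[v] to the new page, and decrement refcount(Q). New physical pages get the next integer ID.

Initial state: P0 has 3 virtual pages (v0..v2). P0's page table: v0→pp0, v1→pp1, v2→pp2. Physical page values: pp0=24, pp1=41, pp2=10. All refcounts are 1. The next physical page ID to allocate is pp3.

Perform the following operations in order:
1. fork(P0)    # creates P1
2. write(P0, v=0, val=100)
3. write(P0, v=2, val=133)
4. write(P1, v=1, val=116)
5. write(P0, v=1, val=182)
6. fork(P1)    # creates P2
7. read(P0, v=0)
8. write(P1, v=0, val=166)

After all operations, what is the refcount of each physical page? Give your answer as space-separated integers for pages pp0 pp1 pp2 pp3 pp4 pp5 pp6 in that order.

Op 1: fork(P0) -> P1. 3 ppages; refcounts: pp0:2 pp1:2 pp2:2
Op 2: write(P0, v0, 100). refcount(pp0)=2>1 -> COPY to pp3. 4 ppages; refcounts: pp0:1 pp1:2 pp2:2 pp3:1
Op 3: write(P0, v2, 133). refcount(pp2)=2>1 -> COPY to pp4. 5 ppages; refcounts: pp0:1 pp1:2 pp2:1 pp3:1 pp4:1
Op 4: write(P1, v1, 116). refcount(pp1)=2>1 -> COPY to pp5. 6 ppages; refcounts: pp0:1 pp1:1 pp2:1 pp3:1 pp4:1 pp5:1
Op 5: write(P0, v1, 182). refcount(pp1)=1 -> write in place. 6 ppages; refcounts: pp0:1 pp1:1 pp2:1 pp3:1 pp4:1 pp5:1
Op 6: fork(P1) -> P2. 6 ppages; refcounts: pp0:2 pp1:1 pp2:2 pp3:1 pp4:1 pp5:2
Op 7: read(P0, v0) -> 100. No state change.
Op 8: write(P1, v0, 166). refcount(pp0)=2>1 -> COPY to pp6. 7 ppages; refcounts: pp0:1 pp1:1 pp2:2 pp3:1 pp4:1 pp5:2 pp6:1

Answer: 1 1 2 1 1 2 1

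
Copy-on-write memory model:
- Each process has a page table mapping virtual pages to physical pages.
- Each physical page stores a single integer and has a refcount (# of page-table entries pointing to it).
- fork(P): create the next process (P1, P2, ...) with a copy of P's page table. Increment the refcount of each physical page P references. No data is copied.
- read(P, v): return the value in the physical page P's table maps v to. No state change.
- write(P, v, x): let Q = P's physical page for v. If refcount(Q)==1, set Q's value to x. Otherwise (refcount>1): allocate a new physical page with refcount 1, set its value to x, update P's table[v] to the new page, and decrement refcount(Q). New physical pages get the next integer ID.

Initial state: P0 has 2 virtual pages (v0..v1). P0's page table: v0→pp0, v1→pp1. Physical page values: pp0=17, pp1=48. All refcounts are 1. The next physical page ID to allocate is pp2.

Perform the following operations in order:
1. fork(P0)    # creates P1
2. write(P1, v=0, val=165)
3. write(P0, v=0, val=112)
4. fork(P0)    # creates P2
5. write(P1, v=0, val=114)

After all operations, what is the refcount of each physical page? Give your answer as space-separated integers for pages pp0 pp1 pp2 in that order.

Answer: 2 3 1

Derivation:
Op 1: fork(P0) -> P1. 2 ppages; refcounts: pp0:2 pp1:2
Op 2: write(P1, v0, 165). refcount(pp0)=2>1 -> COPY to pp2. 3 ppages; refcounts: pp0:1 pp1:2 pp2:1
Op 3: write(P0, v0, 112). refcount(pp0)=1 -> write in place. 3 ppages; refcounts: pp0:1 pp1:2 pp2:1
Op 4: fork(P0) -> P2. 3 ppages; refcounts: pp0:2 pp1:3 pp2:1
Op 5: write(P1, v0, 114). refcount(pp2)=1 -> write in place. 3 ppages; refcounts: pp0:2 pp1:3 pp2:1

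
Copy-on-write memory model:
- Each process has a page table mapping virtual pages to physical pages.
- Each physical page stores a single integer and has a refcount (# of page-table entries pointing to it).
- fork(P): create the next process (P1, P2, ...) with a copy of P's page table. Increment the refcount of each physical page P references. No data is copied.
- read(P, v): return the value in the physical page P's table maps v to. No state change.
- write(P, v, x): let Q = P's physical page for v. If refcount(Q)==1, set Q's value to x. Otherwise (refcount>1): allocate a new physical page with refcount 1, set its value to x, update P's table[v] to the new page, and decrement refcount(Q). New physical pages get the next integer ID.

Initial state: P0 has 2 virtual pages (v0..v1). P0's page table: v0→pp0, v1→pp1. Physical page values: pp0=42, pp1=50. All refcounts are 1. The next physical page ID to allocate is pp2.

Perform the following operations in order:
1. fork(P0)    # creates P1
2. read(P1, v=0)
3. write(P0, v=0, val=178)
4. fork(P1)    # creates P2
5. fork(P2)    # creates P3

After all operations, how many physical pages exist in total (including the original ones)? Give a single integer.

Op 1: fork(P0) -> P1. 2 ppages; refcounts: pp0:2 pp1:2
Op 2: read(P1, v0) -> 42. No state change.
Op 3: write(P0, v0, 178). refcount(pp0)=2>1 -> COPY to pp2. 3 ppages; refcounts: pp0:1 pp1:2 pp2:1
Op 4: fork(P1) -> P2. 3 ppages; refcounts: pp0:2 pp1:3 pp2:1
Op 5: fork(P2) -> P3. 3 ppages; refcounts: pp0:3 pp1:4 pp2:1

Answer: 3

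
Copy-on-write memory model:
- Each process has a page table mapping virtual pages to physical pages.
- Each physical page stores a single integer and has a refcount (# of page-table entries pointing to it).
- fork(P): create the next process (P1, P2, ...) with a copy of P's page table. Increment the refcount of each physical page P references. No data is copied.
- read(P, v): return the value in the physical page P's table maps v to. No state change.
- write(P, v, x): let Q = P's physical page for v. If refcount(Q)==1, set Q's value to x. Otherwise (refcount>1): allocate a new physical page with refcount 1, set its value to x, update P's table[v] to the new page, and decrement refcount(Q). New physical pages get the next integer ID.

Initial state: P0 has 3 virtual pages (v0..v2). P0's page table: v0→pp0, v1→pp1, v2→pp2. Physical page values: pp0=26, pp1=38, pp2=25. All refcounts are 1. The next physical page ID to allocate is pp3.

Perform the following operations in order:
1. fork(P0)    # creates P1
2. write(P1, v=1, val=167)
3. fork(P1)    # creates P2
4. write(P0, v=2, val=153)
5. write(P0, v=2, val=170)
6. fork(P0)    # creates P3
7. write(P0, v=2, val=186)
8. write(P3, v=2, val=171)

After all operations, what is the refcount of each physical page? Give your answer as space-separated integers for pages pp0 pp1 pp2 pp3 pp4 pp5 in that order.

Answer: 4 2 2 2 1 1

Derivation:
Op 1: fork(P0) -> P1. 3 ppages; refcounts: pp0:2 pp1:2 pp2:2
Op 2: write(P1, v1, 167). refcount(pp1)=2>1 -> COPY to pp3. 4 ppages; refcounts: pp0:2 pp1:1 pp2:2 pp3:1
Op 3: fork(P1) -> P2. 4 ppages; refcounts: pp0:3 pp1:1 pp2:3 pp3:2
Op 4: write(P0, v2, 153). refcount(pp2)=3>1 -> COPY to pp4. 5 ppages; refcounts: pp0:3 pp1:1 pp2:2 pp3:2 pp4:1
Op 5: write(P0, v2, 170). refcount(pp4)=1 -> write in place. 5 ppages; refcounts: pp0:3 pp1:1 pp2:2 pp3:2 pp4:1
Op 6: fork(P0) -> P3. 5 ppages; refcounts: pp0:4 pp1:2 pp2:2 pp3:2 pp4:2
Op 7: write(P0, v2, 186). refcount(pp4)=2>1 -> COPY to pp5. 6 ppages; refcounts: pp0:4 pp1:2 pp2:2 pp3:2 pp4:1 pp5:1
Op 8: write(P3, v2, 171). refcount(pp4)=1 -> write in place. 6 ppages; refcounts: pp0:4 pp1:2 pp2:2 pp3:2 pp4:1 pp5:1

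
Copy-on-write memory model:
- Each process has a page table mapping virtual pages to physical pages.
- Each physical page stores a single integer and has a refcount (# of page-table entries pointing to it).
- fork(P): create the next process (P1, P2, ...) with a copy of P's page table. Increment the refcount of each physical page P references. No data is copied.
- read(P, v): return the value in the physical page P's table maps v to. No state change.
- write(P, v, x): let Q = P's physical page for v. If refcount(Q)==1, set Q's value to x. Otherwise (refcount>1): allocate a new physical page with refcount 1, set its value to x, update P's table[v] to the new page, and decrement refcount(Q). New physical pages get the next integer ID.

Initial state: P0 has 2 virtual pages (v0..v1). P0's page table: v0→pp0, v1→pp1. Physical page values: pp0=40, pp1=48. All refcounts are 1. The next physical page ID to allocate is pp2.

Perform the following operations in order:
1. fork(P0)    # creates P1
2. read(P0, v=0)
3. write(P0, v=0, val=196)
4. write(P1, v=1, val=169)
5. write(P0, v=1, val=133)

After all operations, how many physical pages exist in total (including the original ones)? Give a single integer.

Op 1: fork(P0) -> P1. 2 ppages; refcounts: pp0:2 pp1:2
Op 2: read(P0, v0) -> 40. No state change.
Op 3: write(P0, v0, 196). refcount(pp0)=2>1 -> COPY to pp2. 3 ppages; refcounts: pp0:1 pp1:2 pp2:1
Op 4: write(P1, v1, 169). refcount(pp1)=2>1 -> COPY to pp3. 4 ppages; refcounts: pp0:1 pp1:1 pp2:1 pp3:1
Op 5: write(P0, v1, 133). refcount(pp1)=1 -> write in place. 4 ppages; refcounts: pp0:1 pp1:1 pp2:1 pp3:1

Answer: 4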